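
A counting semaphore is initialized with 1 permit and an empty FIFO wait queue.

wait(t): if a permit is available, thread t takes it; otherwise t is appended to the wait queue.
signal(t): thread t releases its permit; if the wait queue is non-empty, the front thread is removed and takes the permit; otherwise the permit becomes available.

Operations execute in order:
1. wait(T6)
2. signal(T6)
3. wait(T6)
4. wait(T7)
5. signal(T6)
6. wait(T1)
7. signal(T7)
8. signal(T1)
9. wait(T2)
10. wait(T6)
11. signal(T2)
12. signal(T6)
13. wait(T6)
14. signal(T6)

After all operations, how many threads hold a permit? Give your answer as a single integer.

Step 1: wait(T6) -> count=0 queue=[] holders={T6}
Step 2: signal(T6) -> count=1 queue=[] holders={none}
Step 3: wait(T6) -> count=0 queue=[] holders={T6}
Step 4: wait(T7) -> count=0 queue=[T7] holders={T6}
Step 5: signal(T6) -> count=0 queue=[] holders={T7}
Step 6: wait(T1) -> count=0 queue=[T1] holders={T7}
Step 7: signal(T7) -> count=0 queue=[] holders={T1}
Step 8: signal(T1) -> count=1 queue=[] holders={none}
Step 9: wait(T2) -> count=0 queue=[] holders={T2}
Step 10: wait(T6) -> count=0 queue=[T6] holders={T2}
Step 11: signal(T2) -> count=0 queue=[] holders={T6}
Step 12: signal(T6) -> count=1 queue=[] holders={none}
Step 13: wait(T6) -> count=0 queue=[] holders={T6}
Step 14: signal(T6) -> count=1 queue=[] holders={none}
Final holders: {none} -> 0 thread(s)

Answer: 0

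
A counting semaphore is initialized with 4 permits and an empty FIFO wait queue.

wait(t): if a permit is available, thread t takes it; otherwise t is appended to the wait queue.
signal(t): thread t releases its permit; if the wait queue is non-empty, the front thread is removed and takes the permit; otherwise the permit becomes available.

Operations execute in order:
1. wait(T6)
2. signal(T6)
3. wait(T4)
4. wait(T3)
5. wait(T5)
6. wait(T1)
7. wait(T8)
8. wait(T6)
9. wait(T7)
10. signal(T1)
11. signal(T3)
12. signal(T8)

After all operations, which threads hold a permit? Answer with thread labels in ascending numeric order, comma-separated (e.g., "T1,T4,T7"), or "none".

Answer: T4,T5,T6,T7

Derivation:
Step 1: wait(T6) -> count=3 queue=[] holders={T6}
Step 2: signal(T6) -> count=4 queue=[] holders={none}
Step 3: wait(T4) -> count=3 queue=[] holders={T4}
Step 4: wait(T3) -> count=2 queue=[] holders={T3,T4}
Step 5: wait(T5) -> count=1 queue=[] holders={T3,T4,T5}
Step 6: wait(T1) -> count=0 queue=[] holders={T1,T3,T4,T5}
Step 7: wait(T8) -> count=0 queue=[T8] holders={T1,T3,T4,T5}
Step 8: wait(T6) -> count=0 queue=[T8,T6] holders={T1,T3,T4,T5}
Step 9: wait(T7) -> count=0 queue=[T8,T6,T7] holders={T1,T3,T4,T5}
Step 10: signal(T1) -> count=0 queue=[T6,T7] holders={T3,T4,T5,T8}
Step 11: signal(T3) -> count=0 queue=[T7] holders={T4,T5,T6,T8}
Step 12: signal(T8) -> count=0 queue=[] holders={T4,T5,T6,T7}
Final holders: T4,T5,T6,T7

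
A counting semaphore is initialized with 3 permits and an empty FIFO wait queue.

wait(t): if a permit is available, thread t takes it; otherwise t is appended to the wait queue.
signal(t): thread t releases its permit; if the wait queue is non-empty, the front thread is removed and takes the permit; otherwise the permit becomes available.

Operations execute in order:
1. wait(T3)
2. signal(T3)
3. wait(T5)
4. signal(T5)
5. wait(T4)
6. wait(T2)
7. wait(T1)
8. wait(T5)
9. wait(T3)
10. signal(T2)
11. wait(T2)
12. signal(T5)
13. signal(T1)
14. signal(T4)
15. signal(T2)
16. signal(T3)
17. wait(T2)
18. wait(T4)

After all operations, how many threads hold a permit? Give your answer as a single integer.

Step 1: wait(T3) -> count=2 queue=[] holders={T3}
Step 2: signal(T3) -> count=3 queue=[] holders={none}
Step 3: wait(T5) -> count=2 queue=[] holders={T5}
Step 4: signal(T5) -> count=3 queue=[] holders={none}
Step 5: wait(T4) -> count=2 queue=[] holders={T4}
Step 6: wait(T2) -> count=1 queue=[] holders={T2,T4}
Step 7: wait(T1) -> count=0 queue=[] holders={T1,T2,T4}
Step 8: wait(T5) -> count=0 queue=[T5] holders={T1,T2,T4}
Step 9: wait(T3) -> count=0 queue=[T5,T3] holders={T1,T2,T4}
Step 10: signal(T2) -> count=0 queue=[T3] holders={T1,T4,T5}
Step 11: wait(T2) -> count=0 queue=[T3,T2] holders={T1,T4,T5}
Step 12: signal(T5) -> count=0 queue=[T2] holders={T1,T3,T4}
Step 13: signal(T1) -> count=0 queue=[] holders={T2,T3,T4}
Step 14: signal(T4) -> count=1 queue=[] holders={T2,T3}
Step 15: signal(T2) -> count=2 queue=[] holders={T3}
Step 16: signal(T3) -> count=3 queue=[] holders={none}
Step 17: wait(T2) -> count=2 queue=[] holders={T2}
Step 18: wait(T4) -> count=1 queue=[] holders={T2,T4}
Final holders: {T2,T4} -> 2 thread(s)

Answer: 2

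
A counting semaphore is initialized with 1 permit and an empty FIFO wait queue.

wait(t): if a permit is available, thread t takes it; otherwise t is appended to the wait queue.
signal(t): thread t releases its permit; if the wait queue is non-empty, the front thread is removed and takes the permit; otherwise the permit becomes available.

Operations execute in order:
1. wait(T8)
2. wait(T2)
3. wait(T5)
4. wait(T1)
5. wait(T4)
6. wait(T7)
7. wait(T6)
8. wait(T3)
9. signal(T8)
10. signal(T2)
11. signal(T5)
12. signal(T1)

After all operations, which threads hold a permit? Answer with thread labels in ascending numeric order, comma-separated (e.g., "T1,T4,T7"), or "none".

Step 1: wait(T8) -> count=0 queue=[] holders={T8}
Step 2: wait(T2) -> count=0 queue=[T2] holders={T8}
Step 3: wait(T5) -> count=0 queue=[T2,T5] holders={T8}
Step 4: wait(T1) -> count=0 queue=[T2,T5,T1] holders={T8}
Step 5: wait(T4) -> count=0 queue=[T2,T5,T1,T4] holders={T8}
Step 6: wait(T7) -> count=0 queue=[T2,T5,T1,T4,T7] holders={T8}
Step 7: wait(T6) -> count=0 queue=[T2,T5,T1,T4,T7,T6] holders={T8}
Step 8: wait(T3) -> count=0 queue=[T2,T5,T1,T4,T7,T6,T3] holders={T8}
Step 9: signal(T8) -> count=0 queue=[T5,T1,T4,T7,T6,T3] holders={T2}
Step 10: signal(T2) -> count=0 queue=[T1,T4,T7,T6,T3] holders={T5}
Step 11: signal(T5) -> count=0 queue=[T4,T7,T6,T3] holders={T1}
Step 12: signal(T1) -> count=0 queue=[T7,T6,T3] holders={T4}
Final holders: T4

Answer: T4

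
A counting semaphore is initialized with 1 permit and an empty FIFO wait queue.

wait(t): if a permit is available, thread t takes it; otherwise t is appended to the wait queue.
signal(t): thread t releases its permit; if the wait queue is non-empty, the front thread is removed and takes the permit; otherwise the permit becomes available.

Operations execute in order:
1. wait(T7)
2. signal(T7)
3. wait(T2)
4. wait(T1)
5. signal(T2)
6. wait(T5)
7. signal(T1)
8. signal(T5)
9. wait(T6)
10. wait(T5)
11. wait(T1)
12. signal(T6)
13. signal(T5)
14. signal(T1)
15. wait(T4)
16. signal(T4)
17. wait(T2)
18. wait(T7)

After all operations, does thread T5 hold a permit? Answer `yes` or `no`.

Step 1: wait(T7) -> count=0 queue=[] holders={T7}
Step 2: signal(T7) -> count=1 queue=[] holders={none}
Step 3: wait(T2) -> count=0 queue=[] holders={T2}
Step 4: wait(T1) -> count=0 queue=[T1] holders={T2}
Step 5: signal(T2) -> count=0 queue=[] holders={T1}
Step 6: wait(T5) -> count=0 queue=[T5] holders={T1}
Step 7: signal(T1) -> count=0 queue=[] holders={T5}
Step 8: signal(T5) -> count=1 queue=[] holders={none}
Step 9: wait(T6) -> count=0 queue=[] holders={T6}
Step 10: wait(T5) -> count=0 queue=[T5] holders={T6}
Step 11: wait(T1) -> count=0 queue=[T5,T1] holders={T6}
Step 12: signal(T6) -> count=0 queue=[T1] holders={T5}
Step 13: signal(T5) -> count=0 queue=[] holders={T1}
Step 14: signal(T1) -> count=1 queue=[] holders={none}
Step 15: wait(T4) -> count=0 queue=[] holders={T4}
Step 16: signal(T4) -> count=1 queue=[] holders={none}
Step 17: wait(T2) -> count=0 queue=[] holders={T2}
Step 18: wait(T7) -> count=0 queue=[T7] holders={T2}
Final holders: {T2} -> T5 not in holders

Answer: no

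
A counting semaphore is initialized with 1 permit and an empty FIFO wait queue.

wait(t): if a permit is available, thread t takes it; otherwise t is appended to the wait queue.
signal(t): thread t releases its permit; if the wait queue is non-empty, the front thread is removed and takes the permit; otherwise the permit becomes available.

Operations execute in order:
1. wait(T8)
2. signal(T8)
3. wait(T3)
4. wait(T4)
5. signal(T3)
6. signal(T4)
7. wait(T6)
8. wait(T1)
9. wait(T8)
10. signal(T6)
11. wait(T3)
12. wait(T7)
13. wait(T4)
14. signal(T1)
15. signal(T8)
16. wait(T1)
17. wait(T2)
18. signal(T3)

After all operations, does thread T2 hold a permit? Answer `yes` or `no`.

Step 1: wait(T8) -> count=0 queue=[] holders={T8}
Step 2: signal(T8) -> count=1 queue=[] holders={none}
Step 3: wait(T3) -> count=0 queue=[] holders={T3}
Step 4: wait(T4) -> count=0 queue=[T4] holders={T3}
Step 5: signal(T3) -> count=0 queue=[] holders={T4}
Step 6: signal(T4) -> count=1 queue=[] holders={none}
Step 7: wait(T6) -> count=0 queue=[] holders={T6}
Step 8: wait(T1) -> count=0 queue=[T1] holders={T6}
Step 9: wait(T8) -> count=0 queue=[T1,T8] holders={T6}
Step 10: signal(T6) -> count=0 queue=[T8] holders={T1}
Step 11: wait(T3) -> count=0 queue=[T8,T3] holders={T1}
Step 12: wait(T7) -> count=0 queue=[T8,T3,T7] holders={T1}
Step 13: wait(T4) -> count=0 queue=[T8,T3,T7,T4] holders={T1}
Step 14: signal(T1) -> count=0 queue=[T3,T7,T4] holders={T8}
Step 15: signal(T8) -> count=0 queue=[T7,T4] holders={T3}
Step 16: wait(T1) -> count=0 queue=[T7,T4,T1] holders={T3}
Step 17: wait(T2) -> count=0 queue=[T7,T4,T1,T2] holders={T3}
Step 18: signal(T3) -> count=0 queue=[T4,T1,T2] holders={T7}
Final holders: {T7} -> T2 not in holders

Answer: no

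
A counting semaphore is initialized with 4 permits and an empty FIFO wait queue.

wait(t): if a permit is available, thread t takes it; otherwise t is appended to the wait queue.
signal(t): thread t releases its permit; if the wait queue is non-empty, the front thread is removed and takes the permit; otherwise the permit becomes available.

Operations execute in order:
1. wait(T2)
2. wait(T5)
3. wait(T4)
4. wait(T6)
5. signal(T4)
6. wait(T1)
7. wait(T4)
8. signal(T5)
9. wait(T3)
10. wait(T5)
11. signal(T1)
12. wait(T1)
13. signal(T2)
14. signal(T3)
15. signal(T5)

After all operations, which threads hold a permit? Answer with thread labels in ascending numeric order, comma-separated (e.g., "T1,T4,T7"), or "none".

Step 1: wait(T2) -> count=3 queue=[] holders={T2}
Step 2: wait(T5) -> count=2 queue=[] holders={T2,T5}
Step 3: wait(T4) -> count=1 queue=[] holders={T2,T4,T5}
Step 4: wait(T6) -> count=0 queue=[] holders={T2,T4,T5,T6}
Step 5: signal(T4) -> count=1 queue=[] holders={T2,T5,T6}
Step 6: wait(T1) -> count=0 queue=[] holders={T1,T2,T5,T6}
Step 7: wait(T4) -> count=0 queue=[T4] holders={T1,T2,T5,T6}
Step 8: signal(T5) -> count=0 queue=[] holders={T1,T2,T4,T6}
Step 9: wait(T3) -> count=0 queue=[T3] holders={T1,T2,T4,T6}
Step 10: wait(T5) -> count=0 queue=[T3,T5] holders={T1,T2,T4,T6}
Step 11: signal(T1) -> count=0 queue=[T5] holders={T2,T3,T4,T6}
Step 12: wait(T1) -> count=0 queue=[T5,T1] holders={T2,T3,T4,T6}
Step 13: signal(T2) -> count=0 queue=[T1] holders={T3,T4,T5,T6}
Step 14: signal(T3) -> count=0 queue=[] holders={T1,T4,T5,T6}
Step 15: signal(T5) -> count=1 queue=[] holders={T1,T4,T6}
Final holders: T1,T4,T6

Answer: T1,T4,T6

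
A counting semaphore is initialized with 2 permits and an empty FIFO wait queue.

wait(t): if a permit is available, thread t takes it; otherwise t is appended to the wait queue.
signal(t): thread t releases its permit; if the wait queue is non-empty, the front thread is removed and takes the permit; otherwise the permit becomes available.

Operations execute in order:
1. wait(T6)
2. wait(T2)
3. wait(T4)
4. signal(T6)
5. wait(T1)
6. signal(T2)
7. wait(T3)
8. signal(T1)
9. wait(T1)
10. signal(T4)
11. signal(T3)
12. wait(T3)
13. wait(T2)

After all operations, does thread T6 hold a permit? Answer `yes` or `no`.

Answer: no

Derivation:
Step 1: wait(T6) -> count=1 queue=[] holders={T6}
Step 2: wait(T2) -> count=0 queue=[] holders={T2,T6}
Step 3: wait(T4) -> count=0 queue=[T4] holders={T2,T6}
Step 4: signal(T6) -> count=0 queue=[] holders={T2,T4}
Step 5: wait(T1) -> count=0 queue=[T1] holders={T2,T4}
Step 6: signal(T2) -> count=0 queue=[] holders={T1,T4}
Step 7: wait(T3) -> count=0 queue=[T3] holders={T1,T4}
Step 8: signal(T1) -> count=0 queue=[] holders={T3,T4}
Step 9: wait(T1) -> count=0 queue=[T1] holders={T3,T4}
Step 10: signal(T4) -> count=0 queue=[] holders={T1,T3}
Step 11: signal(T3) -> count=1 queue=[] holders={T1}
Step 12: wait(T3) -> count=0 queue=[] holders={T1,T3}
Step 13: wait(T2) -> count=0 queue=[T2] holders={T1,T3}
Final holders: {T1,T3} -> T6 not in holders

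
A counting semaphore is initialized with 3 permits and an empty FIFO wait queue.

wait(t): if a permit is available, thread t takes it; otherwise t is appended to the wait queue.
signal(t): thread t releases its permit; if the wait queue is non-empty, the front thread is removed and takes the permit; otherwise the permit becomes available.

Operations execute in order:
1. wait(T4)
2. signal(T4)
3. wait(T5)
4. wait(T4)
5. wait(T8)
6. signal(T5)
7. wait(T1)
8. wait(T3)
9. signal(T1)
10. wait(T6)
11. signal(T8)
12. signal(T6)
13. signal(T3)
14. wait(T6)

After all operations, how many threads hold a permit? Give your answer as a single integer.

Step 1: wait(T4) -> count=2 queue=[] holders={T4}
Step 2: signal(T4) -> count=3 queue=[] holders={none}
Step 3: wait(T5) -> count=2 queue=[] holders={T5}
Step 4: wait(T4) -> count=1 queue=[] holders={T4,T5}
Step 5: wait(T8) -> count=0 queue=[] holders={T4,T5,T8}
Step 6: signal(T5) -> count=1 queue=[] holders={T4,T8}
Step 7: wait(T1) -> count=0 queue=[] holders={T1,T4,T8}
Step 8: wait(T3) -> count=0 queue=[T3] holders={T1,T4,T8}
Step 9: signal(T1) -> count=0 queue=[] holders={T3,T4,T8}
Step 10: wait(T6) -> count=0 queue=[T6] holders={T3,T4,T8}
Step 11: signal(T8) -> count=0 queue=[] holders={T3,T4,T6}
Step 12: signal(T6) -> count=1 queue=[] holders={T3,T4}
Step 13: signal(T3) -> count=2 queue=[] holders={T4}
Step 14: wait(T6) -> count=1 queue=[] holders={T4,T6}
Final holders: {T4,T6} -> 2 thread(s)

Answer: 2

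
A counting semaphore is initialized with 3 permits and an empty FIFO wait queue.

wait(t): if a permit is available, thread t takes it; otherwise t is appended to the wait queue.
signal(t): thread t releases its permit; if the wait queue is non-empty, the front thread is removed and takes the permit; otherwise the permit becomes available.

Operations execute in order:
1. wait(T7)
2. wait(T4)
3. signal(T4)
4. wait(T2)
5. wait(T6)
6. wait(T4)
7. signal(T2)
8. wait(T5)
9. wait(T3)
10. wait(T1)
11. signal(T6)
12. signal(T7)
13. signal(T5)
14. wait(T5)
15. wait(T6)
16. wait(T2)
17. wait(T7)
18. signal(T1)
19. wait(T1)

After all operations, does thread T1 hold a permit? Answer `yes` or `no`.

Answer: no

Derivation:
Step 1: wait(T7) -> count=2 queue=[] holders={T7}
Step 2: wait(T4) -> count=1 queue=[] holders={T4,T7}
Step 3: signal(T4) -> count=2 queue=[] holders={T7}
Step 4: wait(T2) -> count=1 queue=[] holders={T2,T7}
Step 5: wait(T6) -> count=0 queue=[] holders={T2,T6,T7}
Step 6: wait(T4) -> count=0 queue=[T4] holders={T2,T6,T7}
Step 7: signal(T2) -> count=0 queue=[] holders={T4,T6,T7}
Step 8: wait(T5) -> count=0 queue=[T5] holders={T4,T6,T7}
Step 9: wait(T3) -> count=0 queue=[T5,T3] holders={T4,T6,T7}
Step 10: wait(T1) -> count=0 queue=[T5,T3,T1] holders={T4,T6,T7}
Step 11: signal(T6) -> count=0 queue=[T3,T1] holders={T4,T5,T7}
Step 12: signal(T7) -> count=0 queue=[T1] holders={T3,T4,T5}
Step 13: signal(T5) -> count=0 queue=[] holders={T1,T3,T4}
Step 14: wait(T5) -> count=0 queue=[T5] holders={T1,T3,T4}
Step 15: wait(T6) -> count=0 queue=[T5,T6] holders={T1,T3,T4}
Step 16: wait(T2) -> count=0 queue=[T5,T6,T2] holders={T1,T3,T4}
Step 17: wait(T7) -> count=0 queue=[T5,T6,T2,T7] holders={T1,T3,T4}
Step 18: signal(T1) -> count=0 queue=[T6,T2,T7] holders={T3,T4,T5}
Step 19: wait(T1) -> count=0 queue=[T6,T2,T7,T1] holders={T3,T4,T5}
Final holders: {T3,T4,T5} -> T1 not in holders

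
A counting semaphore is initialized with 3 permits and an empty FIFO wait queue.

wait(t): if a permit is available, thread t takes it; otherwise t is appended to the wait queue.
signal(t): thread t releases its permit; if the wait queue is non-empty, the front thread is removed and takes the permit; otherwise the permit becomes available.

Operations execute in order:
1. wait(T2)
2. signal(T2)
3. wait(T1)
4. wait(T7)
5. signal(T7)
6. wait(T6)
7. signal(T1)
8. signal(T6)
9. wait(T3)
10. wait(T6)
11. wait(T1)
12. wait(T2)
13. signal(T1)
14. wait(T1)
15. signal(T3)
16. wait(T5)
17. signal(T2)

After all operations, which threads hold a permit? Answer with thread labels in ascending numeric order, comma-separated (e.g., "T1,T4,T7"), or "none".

Step 1: wait(T2) -> count=2 queue=[] holders={T2}
Step 2: signal(T2) -> count=3 queue=[] holders={none}
Step 3: wait(T1) -> count=2 queue=[] holders={T1}
Step 4: wait(T7) -> count=1 queue=[] holders={T1,T7}
Step 5: signal(T7) -> count=2 queue=[] holders={T1}
Step 6: wait(T6) -> count=1 queue=[] holders={T1,T6}
Step 7: signal(T1) -> count=2 queue=[] holders={T6}
Step 8: signal(T6) -> count=3 queue=[] holders={none}
Step 9: wait(T3) -> count=2 queue=[] holders={T3}
Step 10: wait(T6) -> count=1 queue=[] holders={T3,T6}
Step 11: wait(T1) -> count=0 queue=[] holders={T1,T3,T6}
Step 12: wait(T2) -> count=0 queue=[T2] holders={T1,T3,T6}
Step 13: signal(T1) -> count=0 queue=[] holders={T2,T3,T6}
Step 14: wait(T1) -> count=0 queue=[T1] holders={T2,T3,T6}
Step 15: signal(T3) -> count=0 queue=[] holders={T1,T2,T6}
Step 16: wait(T5) -> count=0 queue=[T5] holders={T1,T2,T6}
Step 17: signal(T2) -> count=0 queue=[] holders={T1,T5,T6}
Final holders: T1,T5,T6

Answer: T1,T5,T6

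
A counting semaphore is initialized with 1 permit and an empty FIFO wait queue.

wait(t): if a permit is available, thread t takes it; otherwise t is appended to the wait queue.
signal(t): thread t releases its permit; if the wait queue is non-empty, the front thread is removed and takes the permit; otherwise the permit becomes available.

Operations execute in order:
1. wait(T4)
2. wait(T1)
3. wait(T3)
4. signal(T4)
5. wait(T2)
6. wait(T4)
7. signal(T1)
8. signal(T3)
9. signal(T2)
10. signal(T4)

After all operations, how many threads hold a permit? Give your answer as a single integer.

Answer: 0

Derivation:
Step 1: wait(T4) -> count=0 queue=[] holders={T4}
Step 2: wait(T1) -> count=0 queue=[T1] holders={T4}
Step 3: wait(T3) -> count=0 queue=[T1,T3] holders={T4}
Step 4: signal(T4) -> count=0 queue=[T3] holders={T1}
Step 5: wait(T2) -> count=0 queue=[T3,T2] holders={T1}
Step 6: wait(T4) -> count=0 queue=[T3,T2,T4] holders={T1}
Step 7: signal(T1) -> count=0 queue=[T2,T4] holders={T3}
Step 8: signal(T3) -> count=0 queue=[T4] holders={T2}
Step 9: signal(T2) -> count=0 queue=[] holders={T4}
Step 10: signal(T4) -> count=1 queue=[] holders={none}
Final holders: {none} -> 0 thread(s)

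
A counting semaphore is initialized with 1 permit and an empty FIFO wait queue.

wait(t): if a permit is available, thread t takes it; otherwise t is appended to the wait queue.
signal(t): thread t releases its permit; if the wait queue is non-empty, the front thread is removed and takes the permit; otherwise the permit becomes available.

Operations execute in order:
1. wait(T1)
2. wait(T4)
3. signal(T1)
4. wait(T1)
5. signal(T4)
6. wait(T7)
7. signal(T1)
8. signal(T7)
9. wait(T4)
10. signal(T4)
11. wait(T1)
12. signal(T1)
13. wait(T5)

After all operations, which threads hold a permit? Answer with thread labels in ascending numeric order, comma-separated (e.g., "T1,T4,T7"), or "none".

Answer: T5

Derivation:
Step 1: wait(T1) -> count=0 queue=[] holders={T1}
Step 2: wait(T4) -> count=0 queue=[T4] holders={T1}
Step 3: signal(T1) -> count=0 queue=[] holders={T4}
Step 4: wait(T1) -> count=0 queue=[T1] holders={T4}
Step 5: signal(T4) -> count=0 queue=[] holders={T1}
Step 6: wait(T7) -> count=0 queue=[T7] holders={T1}
Step 7: signal(T1) -> count=0 queue=[] holders={T7}
Step 8: signal(T7) -> count=1 queue=[] holders={none}
Step 9: wait(T4) -> count=0 queue=[] holders={T4}
Step 10: signal(T4) -> count=1 queue=[] holders={none}
Step 11: wait(T1) -> count=0 queue=[] holders={T1}
Step 12: signal(T1) -> count=1 queue=[] holders={none}
Step 13: wait(T5) -> count=0 queue=[] holders={T5}
Final holders: T5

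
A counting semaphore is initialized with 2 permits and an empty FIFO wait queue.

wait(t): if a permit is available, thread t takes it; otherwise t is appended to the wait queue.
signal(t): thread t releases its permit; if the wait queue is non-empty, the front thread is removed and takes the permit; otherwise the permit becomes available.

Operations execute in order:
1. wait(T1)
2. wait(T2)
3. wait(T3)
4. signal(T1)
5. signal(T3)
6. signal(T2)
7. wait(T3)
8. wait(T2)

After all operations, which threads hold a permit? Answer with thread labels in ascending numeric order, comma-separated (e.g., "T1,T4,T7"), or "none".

Answer: T2,T3

Derivation:
Step 1: wait(T1) -> count=1 queue=[] holders={T1}
Step 2: wait(T2) -> count=0 queue=[] holders={T1,T2}
Step 3: wait(T3) -> count=0 queue=[T3] holders={T1,T2}
Step 4: signal(T1) -> count=0 queue=[] holders={T2,T3}
Step 5: signal(T3) -> count=1 queue=[] holders={T2}
Step 6: signal(T2) -> count=2 queue=[] holders={none}
Step 7: wait(T3) -> count=1 queue=[] holders={T3}
Step 8: wait(T2) -> count=0 queue=[] holders={T2,T3}
Final holders: T2,T3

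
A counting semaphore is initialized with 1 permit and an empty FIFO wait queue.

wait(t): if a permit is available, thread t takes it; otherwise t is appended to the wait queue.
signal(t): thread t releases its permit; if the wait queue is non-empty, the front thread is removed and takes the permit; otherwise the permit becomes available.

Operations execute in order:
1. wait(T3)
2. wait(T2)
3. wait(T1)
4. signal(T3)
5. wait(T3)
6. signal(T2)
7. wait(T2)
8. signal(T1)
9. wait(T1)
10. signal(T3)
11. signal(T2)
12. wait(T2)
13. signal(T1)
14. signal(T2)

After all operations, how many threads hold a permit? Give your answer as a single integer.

Answer: 0

Derivation:
Step 1: wait(T3) -> count=0 queue=[] holders={T3}
Step 2: wait(T2) -> count=0 queue=[T2] holders={T3}
Step 3: wait(T1) -> count=0 queue=[T2,T1] holders={T3}
Step 4: signal(T3) -> count=0 queue=[T1] holders={T2}
Step 5: wait(T3) -> count=0 queue=[T1,T3] holders={T2}
Step 6: signal(T2) -> count=0 queue=[T3] holders={T1}
Step 7: wait(T2) -> count=0 queue=[T3,T2] holders={T1}
Step 8: signal(T1) -> count=0 queue=[T2] holders={T3}
Step 9: wait(T1) -> count=0 queue=[T2,T1] holders={T3}
Step 10: signal(T3) -> count=0 queue=[T1] holders={T2}
Step 11: signal(T2) -> count=0 queue=[] holders={T1}
Step 12: wait(T2) -> count=0 queue=[T2] holders={T1}
Step 13: signal(T1) -> count=0 queue=[] holders={T2}
Step 14: signal(T2) -> count=1 queue=[] holders={none}
Final holders: {none} -> 0 thread(s)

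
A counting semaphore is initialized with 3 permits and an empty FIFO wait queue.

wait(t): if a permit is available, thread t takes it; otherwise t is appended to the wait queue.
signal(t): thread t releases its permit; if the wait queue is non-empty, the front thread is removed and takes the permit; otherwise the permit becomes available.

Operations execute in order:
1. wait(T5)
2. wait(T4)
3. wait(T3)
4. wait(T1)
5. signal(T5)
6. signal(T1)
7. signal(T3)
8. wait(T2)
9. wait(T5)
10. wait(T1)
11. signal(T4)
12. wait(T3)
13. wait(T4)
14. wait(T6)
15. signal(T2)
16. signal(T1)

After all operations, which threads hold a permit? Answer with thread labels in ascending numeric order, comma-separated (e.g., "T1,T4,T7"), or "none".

Answer: T3,T4,T5

Derivation:
Step 1: wait(T5) -> count=2 queue=[] holders={T5}
Step 2: wait(T4) -> count=1 queue=[] holders={T4,T5}
Step 3: wait(T3) -> count=0 queue=[] holders={T3,T4,T5}
Step 4: wait(T1) -> count=0 queue=[T1] holders={T3,T4,T5}
Step 5: signal(T5) -> count=0 queue=[] holders={T1,T3,T4}
Step 6: signal(T1) -> count=1 queue=[] holders={T3,T4}
Step 7: signal(T3) -> count=2 queue=[] holders={T4}
Step 8: wait(T2) -> count=1 queue=[] holders={T2,T4}
Step 9: wait(T5) -> count=0 queue=[] holders={T2,T4,T5}
Step 10: wait(T1) -> count=0 queue=[T1] holders={T2,T4,T5}
Step 11: signal(T4) -> count=0 queue=[] holders={T1,T2,T5}
Step 12: wait(T3) -> count=0 queue=[T3] holders={T1,T2,T5}
Step 13: wait(T4) -> count=0 queue=[T3,T4] holders={T1,T2,T5}
Step 14: wait(T6) -> count=0 queue=[T3,T4,T6] holders={T1,T2,T5}
Step 15: signal(T2) -> count=0 queue=[T4,T6] holders={T1,T3,T5}
Step 16: signal(T1) -> count=0 queue=[T6] holders={T3,T4,T5}
Final holders: T3,T4,T5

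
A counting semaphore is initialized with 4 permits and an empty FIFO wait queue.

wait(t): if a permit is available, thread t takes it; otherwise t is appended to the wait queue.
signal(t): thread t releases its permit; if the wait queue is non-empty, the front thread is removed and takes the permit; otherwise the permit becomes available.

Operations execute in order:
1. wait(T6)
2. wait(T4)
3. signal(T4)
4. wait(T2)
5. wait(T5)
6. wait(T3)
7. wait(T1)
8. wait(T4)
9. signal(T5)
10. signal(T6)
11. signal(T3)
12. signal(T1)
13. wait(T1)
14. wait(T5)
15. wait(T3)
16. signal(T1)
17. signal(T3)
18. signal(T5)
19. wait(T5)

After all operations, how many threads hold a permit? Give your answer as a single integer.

Answer: 3

Derivation:
Step 1: wait(T6) -> count=3 queue=[] holders={T6}
Step 2: wait(T4) -> count=2 queue=[] holders={T4,T6}
Step 3: signal(T4) -> count=3 queue=[] holders={T6}
Step 4: wait(T2) -> count=2 queue=[] holders={T2,T6}
Step 5: wait(T5) -> count=1 queue=[] holders={T2,T5,T6}
Step 6: wait(T3) -> count=0 queue=[] holders={T2,T3,T5,T6}
Step 7: wait(T1) -> count=0 queue=[T1] holders={T2,T3,T5,T6}
Step 8: wait(T4) -> count=0 queue=[T1,T4] holders={T2,T3,T5,T6}
Step 9: signal(T5) -> count=0 queue=[T4] holders={T1,T2,T3,T6}
Step 10: signal(T6) -> count=0 queue=[] holders={T1,T2,T3,T4}
Step 11: signal(T3) -> count=1 queue=[] holders={T1,T2,T4}
Step 12: signal(T1) -> count=2 queue=[] holders={T2,T4}
Step 13: wait(T1) -> count=1 queue=[] holders={T1,T2,T4}
Step 14: wait(T5) -> count=0 queue=[] holders={T1,T2,T4,T5}
Step 15: wait(T3) -> count=0 queue=[T3] holders={T1,T2,T4,T5}
Step 16: signal(T1) -> count=0 queue=[] holders={T2,T3,T4,T5}
Step 17: signal(T3) -> count=1 queue=[] holders={T2,T4,T5}
Step 18: signal(T5) -> count=2 queue=[] holders={T2,T4}
Step 19: wait(T5) -> count=1 queue=[] holders={T2,T4,T5}
Final holders: {T2,T4,T5} -> 3 thread(s)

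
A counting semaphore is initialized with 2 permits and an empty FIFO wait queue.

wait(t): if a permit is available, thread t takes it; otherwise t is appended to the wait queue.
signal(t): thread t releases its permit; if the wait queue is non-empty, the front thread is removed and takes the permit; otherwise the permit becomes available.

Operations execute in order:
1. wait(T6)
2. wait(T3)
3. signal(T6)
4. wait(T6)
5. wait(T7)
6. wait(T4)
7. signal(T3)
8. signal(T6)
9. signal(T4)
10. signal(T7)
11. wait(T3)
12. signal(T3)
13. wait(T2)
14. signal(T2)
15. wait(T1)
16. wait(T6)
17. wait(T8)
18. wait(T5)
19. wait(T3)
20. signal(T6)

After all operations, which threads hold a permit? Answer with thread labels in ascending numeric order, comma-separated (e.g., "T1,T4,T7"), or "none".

Answer: T1,T8

Derivation:
Step 1: wait(T6) -> count=1 queue=[] holders={T6}
Step 2: wait(T3) -> count=0 queue=[] holders={T3,T6}
Step 3: signal(T6) -> count=1 queue=[] holders={T3}
Step 4: wait(T6) -> count=0 queue=[] holders={T3,T6}
Step 5: wait(T7) -> count=0 queue=[T7] holders={T3,T6}
Step 6: wait(T4) -> count=0 queue=[T7,T4] holders={T3,T6}
Step 7: signal(T3) -> count=0 queue=[T4] holders={T6,T7}
Step 8: signal(T6) -> count=0 queue=[] holders={T4,T7}
Step 9: signal(T4) -> count=1 queue=[] holders={T7}
Step 10: signal(T7) -> count=2 queue=[] holders={none}
Step 11: wait(T3) -> count=1 queue=[] holders={T3}
Step 12: signal(T3) -> count=2 queue=[] holders={none}
Step 13: wait(T2) -> count=1 queue=[] holders={T2}
Step 14: signal(T2) -> count=2 queue=[] holders={none}
Step 15: wait(T1) -> count=1 queue=[] holders={T1}
Step 16: wait(T6) -> count=0 queue=[] holders={T1,T6}
Step 17: wait(T8) -> count=0 queue=[T8] holders={T1,T6}
Step 18: wait(T5) -> count=0 queue=[T8,T5] holders={T1,T6}
Step 19: wait(T3) -> count=0 queue=[T8,T5,T3] holders={T1,T6}
Step 20: signal(T6) -> count=0 queue=[T5,T3] holders={T1,T8}
Final holders: T1,T8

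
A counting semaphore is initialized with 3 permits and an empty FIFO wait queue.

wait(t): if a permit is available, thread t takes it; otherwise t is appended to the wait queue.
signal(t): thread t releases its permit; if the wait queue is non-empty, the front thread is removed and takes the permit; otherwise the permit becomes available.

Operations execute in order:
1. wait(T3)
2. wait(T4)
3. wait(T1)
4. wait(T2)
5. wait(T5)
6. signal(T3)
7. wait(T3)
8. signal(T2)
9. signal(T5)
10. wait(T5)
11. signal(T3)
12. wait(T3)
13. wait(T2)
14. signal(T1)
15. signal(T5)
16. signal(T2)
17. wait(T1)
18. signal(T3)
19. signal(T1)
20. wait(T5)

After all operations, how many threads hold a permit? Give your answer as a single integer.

Step 1: wait(T3) -> count=2 queue=[] holders={T3}
Step 2: wait(T4) -> count=1 queue=[] holders={T3,T4}
Step 3: wait(T1) -> count=0 queue=[] holders={T1,T3,T4}
Step 4: wait(T2) -> count=0 queue=[T2] holders={T1,T3,T4}
Step 5: wait(T5) -> count=0 queue=[T2,T5] holders={T1,T3,T4}
Step 6: signal(T3) -> count=0 queue=[T5] holders={T1,T2,T4}
Step 7: wait(T3) -> count=0 queue=[T5,T3] holders={T1,T2,T4}
Step 8: signal(T2) -> count=0 queue=[T3] holders={T1,T4,T5}
Step 9: signal(T5) -> count=0 queue=[] holders={T1,T3,T4}
Step 10: wait(T5) -> count=0 queue=[T5] holders={T1,T3,T4}
Step 11: signal(T3) -> count=0 queue=[] holders={T1,T4,T5}
Step 12: wait(T3) -> count=0 queue=[T3] holders={T1,T4,T5}
Step 13: wait(T2) -> count=0 queue=[T3,T2] holders={T1,T4,T5}
Step 14: signal(T1) -> count=0 queue=[T2] holders={T3,T4,T5}
Step 15: signal(T5) -> count=0 queue=[] holders={T2,T3,T4}
Step 16: signal(T2) -> count=1 queue=[] holders={T3,T4}
Step 17: wait(T1) -> count=0 queue=[] holders={T1,T3,T4}
Step 18: signal(T3) -> count=1 queue=[] holders={T1,T4}
Step 19: signal(T1) -> count=2 queue=[] holders={T4}
Step 20: wait(T5) -> count=1 queue=[] holders={T4,T5}
Final holders: {T4,T5} -> 2 thread(s)

Answer: 2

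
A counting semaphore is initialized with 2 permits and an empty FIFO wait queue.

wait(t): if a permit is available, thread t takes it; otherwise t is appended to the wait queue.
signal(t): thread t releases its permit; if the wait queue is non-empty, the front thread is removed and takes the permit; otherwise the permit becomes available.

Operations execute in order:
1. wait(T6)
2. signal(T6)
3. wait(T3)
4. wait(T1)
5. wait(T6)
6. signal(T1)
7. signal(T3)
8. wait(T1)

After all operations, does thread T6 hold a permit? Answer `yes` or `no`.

Step 1: wait(T6) -> count=1 queue=[] holders={T6}
Step 2: signal(T6) -> count=2 queue=[] holders={none}
Step 3: wait(T3) -> count=1 queue=[] holders={T3}
Step 4: wait(T1) -> count=0 queue=[] holders={T1,T3}
Step 5: wait(T6) -> count=0 queue=[T6] holders={T1,T3}
Step 6: signal(T1) -> count=0 queue=[] holders={T3,T6}
Step 7: signal(T3) -> count=1 queue=[] holders={T6}
Step 8: wait(T1) -> count=0 queue=[] holders={T1,T6}
Final holders: {T1,T6} -> T6 in holders

Answer: yes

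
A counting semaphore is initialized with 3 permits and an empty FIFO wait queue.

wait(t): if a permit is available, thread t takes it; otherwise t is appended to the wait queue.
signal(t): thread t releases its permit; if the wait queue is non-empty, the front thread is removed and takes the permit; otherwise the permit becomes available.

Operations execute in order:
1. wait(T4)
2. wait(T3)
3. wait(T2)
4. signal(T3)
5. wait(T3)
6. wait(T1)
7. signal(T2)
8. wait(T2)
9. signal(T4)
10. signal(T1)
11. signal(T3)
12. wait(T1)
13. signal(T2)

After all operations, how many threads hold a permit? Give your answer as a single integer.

Step 1: wait(T4) -> count=2 queue=[] holders={T4}
Step 2: wait(T3) -> count=1 queue=[] holders={T3,T4}
Step 3: wait(T2) -> count=0 queue=[] holders={T2,T3,T4}
Step 4: signal(T3) -> count=1 queue=[] holders={T2,T4}
Step 5: wait(T3) -> count=0 queue=[] holders={T2,T3,T4}
Step 6: wait(T1) -> count=0 queue=[T1] holders={T2,T3,T4}
Step 7: signal(T2) -> count=0 queue=[] holders={T1,T3,T4}
Step 8: wait(T2) -> count=0 queue=[T2] holders={T1,T3,T4}
Step 9: signal(T4) -> count=0 queue=[] holders={T1,T2,T3}
Step 10: signal(T1) -> count=1 queue=[] holders={T2,T3}
Step 11: signal(T3) -> count=2 queue=[] holders={T2}
Step 12: wait(T1) -> count=1 queue=[] holders={T1,T2}
Step 13: signal(T2) -> count=2 queue=[] holders={T1}
Final holders: {T1} -> 1 thread(s)

Answer: 1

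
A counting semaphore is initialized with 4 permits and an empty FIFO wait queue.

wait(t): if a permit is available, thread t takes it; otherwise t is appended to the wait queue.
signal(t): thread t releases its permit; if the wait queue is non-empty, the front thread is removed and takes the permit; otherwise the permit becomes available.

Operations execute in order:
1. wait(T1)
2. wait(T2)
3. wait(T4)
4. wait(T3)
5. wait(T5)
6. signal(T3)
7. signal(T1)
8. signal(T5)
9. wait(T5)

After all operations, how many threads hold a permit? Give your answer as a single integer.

Answer: 3

Derivation:
Step 1: wait(T1) -> count=3 queue=[] holders={T1}
Step 2: wait(T2) -> count=2 queue=[] holders={T1,T2}
Step 3: wait(T4) -> count=1 queue=[] holders={T1,T2,T4}
Step 4: wait(T3) -> count=0 queue=[] holders={T1,T2,T3,T4}
Step 5: wait(T5) -> count=0 queue=[T5] holders={T1,T2,T3,T4}
Step 6: signal(T3) -> count=0 queue=[] holders={T1,T2,T4,T5}
Step 7: signal(T1) -> count=1 queue=[] holders={T2,T4,T5}
Step 8: signal(T5) -> count=2 queue=[] holders={T2,T4}
Step 9: wait(T5) -> count=1 queue=[] holders={T2,T4,T5}
Final holders: {T2,T4,T5} -> 3 thread(s)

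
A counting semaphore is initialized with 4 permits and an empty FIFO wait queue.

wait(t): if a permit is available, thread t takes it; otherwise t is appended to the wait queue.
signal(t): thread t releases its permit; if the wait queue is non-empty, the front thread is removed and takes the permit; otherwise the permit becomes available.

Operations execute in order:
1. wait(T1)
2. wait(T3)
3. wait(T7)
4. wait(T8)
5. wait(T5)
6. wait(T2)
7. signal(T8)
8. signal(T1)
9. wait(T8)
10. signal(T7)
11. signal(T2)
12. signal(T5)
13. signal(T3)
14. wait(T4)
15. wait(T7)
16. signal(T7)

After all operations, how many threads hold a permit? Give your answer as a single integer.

Step 1: wait(T1) -> count=3 queue=[] holders={T1}
Step 2: wait(T3) -> count=2 queue=[] holders={T1,T3}
Step 3: wait(T7) -> count=1 queue=[] holders={T1,T3,T7}
Step 4: wait(T8) -> count=0 queue=[] holders={T1,T3,T7,T8}
Step 5: wait(T5) -> count=0 queue=[T5] holders={T1,T3,T7,T8}
Step 6: wait(T2) -> count=0 queue=[T5,T2] holders={T1,T3,T7,T8}
Step 7: signal(T8) -> count=0 queue=[T2] holders={T1,T3,T5,T7}
Step 8: signal(T1) -> count=0 queue=[] holders={T2,T3,T5,T7}
Step 9: wait(T8) -> count=0 queue=[T8] holders={T2,T3,T5,T7}
Step 10: signal(T7) -> count=0 queue=[] holders={T2,T3,T5,T8}
Step 11: signal(T2) -> count=1 queue=[] holders={T3,T5,T8}
Step 12: signal(T5) -> count=2 queue=[] holders={T3,T8}
Step 13: signal(T3) -> count=3 queue=[] holders={T8}
Step 14: wait(T4) -> count=2 queue=[] holders={T4,T8}
Step 15: wait(T7) -> count=1 queue=[] holders={T4,T7,T8}
Step 16: signal(T7) -> count=2 queue=[] holders={T4,T8}
Final holders: {T4,T8} -> 2 thread(s)

Answer: 2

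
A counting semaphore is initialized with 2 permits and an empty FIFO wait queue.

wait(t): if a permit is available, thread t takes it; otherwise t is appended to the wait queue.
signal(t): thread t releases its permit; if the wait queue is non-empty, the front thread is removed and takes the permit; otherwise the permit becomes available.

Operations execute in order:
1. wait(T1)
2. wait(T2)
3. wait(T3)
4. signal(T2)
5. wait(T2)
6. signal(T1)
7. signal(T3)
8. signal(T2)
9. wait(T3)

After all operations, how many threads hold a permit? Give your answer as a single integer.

Step 1: wait(T1) -> count=1 queue=[] holders={T1}
Step 2: wait(T2) -> count=0 queue=[] holders={T1,T2}
Step 3: wait(T3) -> count=0 queue=[T3] holders={T1,T2}
Step 4: signal(T2) -> count=0 queue=[] holders={T1,T3}
Step 5: wait(T2) -> count=0 queue=[T2] holders={T1,T3}
Step 6: signal(T1) -> count=0 queue=[] holders={T2,T3}
Step 7: signal(T3) -> count=1 queue=[] holders={T2}
Step 8: signal(T2) -> count=2 queue=[] holders={none}
Step 9: wait(T3) -> count=1 queue=[] holders={T3}
Final holders: {T3} -> 1 thread(s)

Answer: 1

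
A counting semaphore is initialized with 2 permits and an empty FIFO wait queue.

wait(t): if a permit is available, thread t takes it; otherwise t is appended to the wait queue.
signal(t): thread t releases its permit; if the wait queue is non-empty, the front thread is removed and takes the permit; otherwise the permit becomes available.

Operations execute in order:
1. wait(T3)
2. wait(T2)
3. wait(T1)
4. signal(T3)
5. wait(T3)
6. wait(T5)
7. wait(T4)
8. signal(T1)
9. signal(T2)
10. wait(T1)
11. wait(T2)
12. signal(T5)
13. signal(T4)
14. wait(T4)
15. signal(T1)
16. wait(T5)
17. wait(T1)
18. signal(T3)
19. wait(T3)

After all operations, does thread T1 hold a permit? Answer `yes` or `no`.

Answer: no

Derivation:
Step 1: wait(T3) -> count=1 queue=[] holders={T3}
Step 2: wait(T2) -> count=0 queue=[] holders={T2,T3}
Step 3: wait(T1) -> count=0 queue=[T1] holders={T2,T3}
Step 4: signal(T3) -> count=0 queue=[] holders={T1,T2}
Step 5: wait(T3) -> count=0 queue=[T3] holders={T1,T2}
Step 6: wait(T5) -> count=0 queue=[T3,T5] holders={T1,T2}
Step 7: wait(T4) -> count=0 queue=[T3,T5,T4] holders={T1,T2}
Step 8: signal(T1) -> count=0 queue=[T5,T4] holders={T2,T3}
Step 9: signal(T2) -> count=0 queue=[T4] holders={T3,T5}
Step 10: wait(T1) -> count=0 queue=[T4,T1] holders={T3,T5}
Step 11: wait(T2) -> count=0 queue=[T4,T1,T2] holders={T3,T5}
Step 12: signal(T5) -> count=0 queue=[T1,T2] holders={T3,T4}
Step 13: signal(T4) -> count=0 queue=[T2] holders={T1,T3}
Step 14: wait(T4) -> count=0 queue=[T2,T4] holders={T1,T3}
Step 15: signal(T1) -> count=0 queue=[T4] holders={T2,T3}
Step 16: wait(T5) -> count=0 queue=[T4,T5] holders={T2,T3}
Step 17: wait(T1) -> count=0 queue=[T4,T5,T1] holders={T2,T3}
Step 18: signal(T3) -> count=0 queue=[T5,T1] holders={T2,T4}
Step 19: wait(T3) -> count=0 queue=[T5,T1,T3] holders={T2,T4}
Final holders: {T2,T4} -> T1 not in holders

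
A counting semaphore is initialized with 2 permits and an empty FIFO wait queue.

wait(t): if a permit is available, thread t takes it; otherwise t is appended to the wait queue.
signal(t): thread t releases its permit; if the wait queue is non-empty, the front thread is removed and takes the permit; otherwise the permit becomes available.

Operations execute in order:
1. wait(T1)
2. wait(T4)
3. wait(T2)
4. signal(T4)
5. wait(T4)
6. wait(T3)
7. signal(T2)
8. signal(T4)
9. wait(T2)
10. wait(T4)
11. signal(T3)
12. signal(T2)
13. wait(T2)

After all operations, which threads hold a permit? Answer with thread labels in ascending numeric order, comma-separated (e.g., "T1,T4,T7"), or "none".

Answer: T1,T4

Derivation:
Step 1: wait(T1) -> count=1 queue=[] holders={T1}
Step 2: wait(T4) -> count=0 queue=[] holders={T1,T4}
Step 3: wait(T2) -> count=0 queue=[T2] holders={T1,T4}
Step 4: signal(T4) -> count=0 queue=[] holders={T1,T2}
Step 5: wait(T4) -> count=0 queue=[T4] holders={T1,T2}
Step 6: wait(T3) -> count=0 queue=[T4,T3] holders={T1,T2}
Step 7: signal(T2) -> count=0 queue=[T3] holders={T1,T4}
Step 8: signal(T4) -> count=0 queue=[] holders={T1,T3}
Step 9: wait(T2) -> count=0 queue=[T2] holders={T1,T3}
Step 10: wait(T4) -> count=0 queue=[T2,T4] holders={T1,T3}
Step 11: signal(T3) -> count=0 queue=[T4] holders={T1,T2}
Step 12: signal(T2) -> count=0 queue=[] holders={T1,T4}
Step 13: wait(T2) -> count=0 queue=[T2] holders={T1,T4}
Final holders: T1,T4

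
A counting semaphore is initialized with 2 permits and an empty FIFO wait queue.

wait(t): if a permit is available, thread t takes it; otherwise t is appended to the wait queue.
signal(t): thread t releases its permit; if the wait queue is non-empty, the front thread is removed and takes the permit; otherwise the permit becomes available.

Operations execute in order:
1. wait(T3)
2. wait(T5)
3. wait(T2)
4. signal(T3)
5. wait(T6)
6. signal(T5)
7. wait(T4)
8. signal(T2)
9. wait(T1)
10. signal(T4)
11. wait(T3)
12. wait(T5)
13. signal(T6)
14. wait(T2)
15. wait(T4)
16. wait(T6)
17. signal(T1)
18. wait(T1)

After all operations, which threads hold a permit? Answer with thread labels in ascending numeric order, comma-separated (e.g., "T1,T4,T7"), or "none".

Step 1: wait(T3) -> count=1 queue=[] holders={T3}
Step 2: wait(T5) -> count=0 queue=[] holders={T3,T5}
Step 3: wait(T2) -> count=0 queue=[T2] holders={T3,T5}
Step 4: signal(T3) -> count=0 queue=[] holders={T2,T5}
Step 5: wait(T6) -> count=0 queue=[T6] holders={T2,T5}
Step 6: signal(T5) -> count=0 queue=[] holders={T2,T6}
Step 7: wait(T4) -> count=0 queue=[T4] holders={T2,T6}
Step 8: signal(T2) -> count=0 queue=[] holders={T4,T6}
Step 9: wait(T1) -> count=0 queue=[T1] holders={T4,T6}
Step 10: signal(T4) -> count=0 queue=[] holders={T1,T6}
Step 11: wait(T3) -> count=0 queue=[T3] holders={T1,T6}
Step 12: wait(T5) -> count=0 queue=[T3,T5] holders={T1,T6}
Step 13: signal(T6) -> count=0 queue=[T5] holders={T1,T3}
Step 14: wait(T2) -> count=0 queue=[T5,T2] holders={T1,T3}
Step 15: wait(T4) -> count=0 queue=[T5,T2,T4] holders={T1,T3}
Step 16: wait(T6) -> count=0 queue=[T5,T2,T4,T6] holders={T1,T3}
Step 17: signal(T1) -> count=0 queue=[T2,T4,T6] holders={T3,T5}
Step 18: wait(T1) -> count=0 queue=[T2,T4,T6,T1] holders={T3,T5}
Final holders: T3,T5

Answer: T3,T5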